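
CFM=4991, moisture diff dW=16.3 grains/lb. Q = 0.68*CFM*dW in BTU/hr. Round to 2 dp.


Q = 0.68 * 4991 * 16.3 = 55320.24 BTU/hr

55320.24 BTU/hr


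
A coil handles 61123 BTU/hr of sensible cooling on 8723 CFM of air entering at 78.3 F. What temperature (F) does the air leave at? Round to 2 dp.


dT = 61123/(1.08*8723) = 6.4881
T_leave = 78.3 - 6.4881 = 71.81 F

71.81 F


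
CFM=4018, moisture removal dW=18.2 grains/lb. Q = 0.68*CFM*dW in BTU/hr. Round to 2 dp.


Q = 0.68 * 4018 * 18.2 = 49726.77 BTU/hr

49726.77 BTU/hr


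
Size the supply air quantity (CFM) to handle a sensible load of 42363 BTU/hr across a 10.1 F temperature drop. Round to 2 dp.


CFM = 42363 / (1.08 * 10.1) = 3883.66

3883.66 CFM


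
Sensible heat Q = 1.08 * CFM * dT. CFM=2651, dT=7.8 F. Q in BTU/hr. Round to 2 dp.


Q = 1.08 * 2651 * 7.8 = 22332.02 BTU/hr

22332.02 BTU/hr


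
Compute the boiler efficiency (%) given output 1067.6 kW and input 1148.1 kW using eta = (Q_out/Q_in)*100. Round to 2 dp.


eta = (1067.6/1148.1)*100 = 92.99 %

92.99 %


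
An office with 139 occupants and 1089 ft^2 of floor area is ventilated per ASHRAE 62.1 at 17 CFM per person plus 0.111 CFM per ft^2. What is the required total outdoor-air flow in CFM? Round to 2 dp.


Total = 139*17 + 1089*0.111 = 2483.88 CFM

2483.88 CFM


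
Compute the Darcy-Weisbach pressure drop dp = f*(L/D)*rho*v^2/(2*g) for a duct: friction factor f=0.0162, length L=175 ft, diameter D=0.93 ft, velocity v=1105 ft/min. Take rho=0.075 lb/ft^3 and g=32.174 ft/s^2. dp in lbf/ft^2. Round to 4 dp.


v_fps = 1105/60 = 18.4167 ft/s
dp = 0.0162*(175/0.93)*0.075*18.4167^2/(2*32.174) = 1.2051 lbf/ft^2

1.2051 lbf/ft^2


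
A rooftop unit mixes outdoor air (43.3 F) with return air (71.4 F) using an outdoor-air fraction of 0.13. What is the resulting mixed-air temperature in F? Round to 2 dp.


T_mix = 0.13*43.3 + 0.87*71.4 = 67.75 F

67.75 F


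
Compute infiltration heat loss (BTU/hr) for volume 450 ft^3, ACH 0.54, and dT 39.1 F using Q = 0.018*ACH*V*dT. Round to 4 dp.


Q = 0.018 * 0.54 * 450 * 39.1 = 171.0234 BTU/hr

171.0234 BTU/hr


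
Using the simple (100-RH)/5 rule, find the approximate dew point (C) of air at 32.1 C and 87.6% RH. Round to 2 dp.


Td = 32.1 - (100-87.6)/5 = 29.62 C

29.62 C


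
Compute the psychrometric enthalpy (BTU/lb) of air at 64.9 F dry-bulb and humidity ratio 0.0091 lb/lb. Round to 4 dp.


h = 0.24*64.9 + 0.0091*(1061+0.444*64.9) = 25.4933 BTU/lb

25.4933 BTU/lb


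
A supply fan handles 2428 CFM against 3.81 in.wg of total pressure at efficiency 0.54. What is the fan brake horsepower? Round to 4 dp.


BHP = 2428 * 3.81 / (6356 * 0.54) = 2.6952 hp

2.6952 hp


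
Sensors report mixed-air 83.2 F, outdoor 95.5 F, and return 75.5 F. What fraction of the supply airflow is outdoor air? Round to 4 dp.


frac = (83.2 - 75.5) / (95.5 - 75.5) = 0.3850

0.3850


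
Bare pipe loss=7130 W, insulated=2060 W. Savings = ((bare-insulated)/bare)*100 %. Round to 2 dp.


Savings = ((7130-2060)/7130)*100 = 71.11 %

71.11 %


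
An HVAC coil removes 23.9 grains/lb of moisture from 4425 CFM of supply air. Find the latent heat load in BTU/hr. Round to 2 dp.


Q = 0.68 * 4425 * 23.9 = 71915.10 BTU/hr

71915.10 BTU/hr


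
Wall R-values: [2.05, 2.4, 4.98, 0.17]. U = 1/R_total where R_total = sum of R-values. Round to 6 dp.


R_total = 2.05 + 2.4 + 4.98 + 0.17 = 9.60
U = 1/9.60 = 0.104167

0.104167


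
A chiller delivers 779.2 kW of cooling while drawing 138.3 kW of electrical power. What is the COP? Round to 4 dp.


COP = 779.2 / 138.3 = 5.6341

5.6341


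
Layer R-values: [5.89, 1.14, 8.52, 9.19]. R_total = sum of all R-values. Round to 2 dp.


R_total = 5.89 + 1.14 + 8.52 + 9.19 = 24.74

24.74


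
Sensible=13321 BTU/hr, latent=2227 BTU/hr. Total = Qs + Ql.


Qt = 13321 + 2227 = 15548 BTU/hr

15548 BTU/hr


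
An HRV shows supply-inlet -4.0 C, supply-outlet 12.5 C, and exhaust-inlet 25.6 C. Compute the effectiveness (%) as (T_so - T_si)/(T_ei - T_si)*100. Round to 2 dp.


eff = (12.5-(-4.0))/(25.6-(-4.0))*100 = 55.74 %

55.74 %


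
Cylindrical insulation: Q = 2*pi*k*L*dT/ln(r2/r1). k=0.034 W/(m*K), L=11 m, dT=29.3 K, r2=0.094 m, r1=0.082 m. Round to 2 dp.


Q = 2*pi*0.034*11*29.3/ln(0.094/0.082) = 504.13 W

504.13 W


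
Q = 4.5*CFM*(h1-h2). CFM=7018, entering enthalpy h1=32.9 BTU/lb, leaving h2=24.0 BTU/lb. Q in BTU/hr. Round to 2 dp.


Q = 4.5 * 7018 * (32.9 - 24.0) = 281070.90 BTU/hr

281070.90 BTU/hr


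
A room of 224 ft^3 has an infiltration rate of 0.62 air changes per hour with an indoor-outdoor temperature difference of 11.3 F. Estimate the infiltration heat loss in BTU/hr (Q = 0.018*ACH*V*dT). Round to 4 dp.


Q = 0.018 * 0.62 * 224 * 11.3 = 28.2482 BTU/hr

28.2482 BTU/hr


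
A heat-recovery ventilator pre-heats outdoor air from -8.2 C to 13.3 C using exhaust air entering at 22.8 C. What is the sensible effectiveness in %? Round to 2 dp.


eff = (13.3-(-8.2))/(22.8-(-8.2))*100 = 69.35 %

69.35 %


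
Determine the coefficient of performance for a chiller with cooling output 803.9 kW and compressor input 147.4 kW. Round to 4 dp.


COP = 803.9 / 147.4 = 5.4539

5.4539


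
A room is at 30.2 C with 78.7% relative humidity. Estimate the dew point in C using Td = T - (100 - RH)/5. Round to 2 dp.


Td = 30.2 - (100-78.7)/5 = 25.94 C

25.94 C


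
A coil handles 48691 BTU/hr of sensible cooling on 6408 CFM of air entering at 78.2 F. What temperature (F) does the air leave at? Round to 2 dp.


dT = 48691/(1.08*6408) = 7.0356
T_leave = 78.2 - 7.0356 = 71.16 F

71.16 F


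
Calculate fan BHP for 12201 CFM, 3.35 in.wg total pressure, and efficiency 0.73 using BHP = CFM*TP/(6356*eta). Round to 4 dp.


BHP = 12201 * 3.35 / (6356 * 0.73) = 8.8091 hp

8.8091 hp


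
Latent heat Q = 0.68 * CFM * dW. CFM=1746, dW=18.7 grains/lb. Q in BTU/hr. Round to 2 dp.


Q = 0.68 * 1746 * 18.7 = 22202.14 BTU/hr

22202.14 BTU/hr


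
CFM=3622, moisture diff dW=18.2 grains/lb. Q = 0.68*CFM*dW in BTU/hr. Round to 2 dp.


Q = 0.68 * 3622 * 18.2 = 44825.87 BTU/hr

44825.87 BTU/hr


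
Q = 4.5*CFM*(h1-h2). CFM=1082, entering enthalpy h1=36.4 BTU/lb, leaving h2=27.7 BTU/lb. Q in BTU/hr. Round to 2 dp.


Q = 4.5 * 1082 * (36.4 - 27.7) = 42360.30 BTU/hr

42360.30 BTU/hr


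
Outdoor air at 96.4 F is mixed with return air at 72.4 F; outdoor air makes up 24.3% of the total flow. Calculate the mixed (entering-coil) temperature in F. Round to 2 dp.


T_mix = 72.4 + (24.3/100)*(96.4-72.4) = 78.23 F

78.23 F


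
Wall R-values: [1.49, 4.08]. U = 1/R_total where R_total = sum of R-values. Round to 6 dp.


R_total = 1.49 + 4.08 = 5.57
U = 1/5.57 = 0.179533

0.179533


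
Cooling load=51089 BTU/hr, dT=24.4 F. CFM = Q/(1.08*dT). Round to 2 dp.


CFM = 51089 / (1.08 * 24.4) = 1938.71

1938.71 CFM


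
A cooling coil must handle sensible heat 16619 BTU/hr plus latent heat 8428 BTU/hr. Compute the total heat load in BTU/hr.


Qt = 16619 + 8428 = 25047 BTU/hr

25047 BTU/hr


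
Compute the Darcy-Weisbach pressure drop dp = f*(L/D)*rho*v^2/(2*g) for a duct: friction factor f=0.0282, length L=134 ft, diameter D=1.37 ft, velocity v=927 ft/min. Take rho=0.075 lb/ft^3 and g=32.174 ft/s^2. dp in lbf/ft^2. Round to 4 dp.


v_fps = 927/60 = 15.45 ft/s
dp = 0.0282*(134/1.37)*0.075*15.45^2/(2*32.174) = 0.7674 lbf/ft^2

0.7674 lbf/ft^2


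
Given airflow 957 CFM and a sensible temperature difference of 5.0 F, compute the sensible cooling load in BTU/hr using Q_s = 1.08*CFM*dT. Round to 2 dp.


Q = 1.08 * 957 * 5.0 = 5167.80 BTU/hr

5167.80 BTU/hr


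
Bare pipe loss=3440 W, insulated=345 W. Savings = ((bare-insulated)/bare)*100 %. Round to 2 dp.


Savings = ((3440-345)/3440)*100 = 89.97 %

89.97 %


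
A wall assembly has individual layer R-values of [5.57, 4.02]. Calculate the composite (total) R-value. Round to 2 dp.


R_total = 5.57 + 4.02 = 9.59

9.59


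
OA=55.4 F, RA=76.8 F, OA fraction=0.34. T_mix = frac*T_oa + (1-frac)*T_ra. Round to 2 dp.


T_mix = 0.34*55.4 + 0.66*76.8 = 69.52 F

69.52 F


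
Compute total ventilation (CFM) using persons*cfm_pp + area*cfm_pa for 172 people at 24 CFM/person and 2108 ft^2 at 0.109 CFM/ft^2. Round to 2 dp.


Total = 172*24 + 2108*0.109 = 4357.77 CFM

4357.77 CFM


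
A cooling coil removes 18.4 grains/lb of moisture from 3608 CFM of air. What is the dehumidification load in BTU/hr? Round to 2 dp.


Q = 0.68 * 3608 * 18.4 = 45143.30 BTU/hr

45143.30 BTU/hr


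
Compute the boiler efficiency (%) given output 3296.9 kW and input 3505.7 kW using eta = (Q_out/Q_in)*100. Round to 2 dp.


eta = (3296.9/3505.7)*100 = 94.04 %

94.04 %


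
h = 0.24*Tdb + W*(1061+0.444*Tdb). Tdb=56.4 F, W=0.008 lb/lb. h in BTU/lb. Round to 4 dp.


h = 0.24*56.4 + 0.008*(1061+0.444*56.4) = 22.2243 BTU/lb

22.2243 BTU/lb


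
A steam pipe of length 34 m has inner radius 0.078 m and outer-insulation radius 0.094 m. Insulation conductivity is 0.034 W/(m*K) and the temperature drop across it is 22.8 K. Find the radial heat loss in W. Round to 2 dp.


Q = 2*pi*0.034*34*22.8/ln(0.094/0.078) = 887.55 W

887.55 W


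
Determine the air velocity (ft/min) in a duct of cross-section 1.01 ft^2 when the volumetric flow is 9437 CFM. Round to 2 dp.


V = 9437 / 1.01 = 9343.56 ft/min

9343.56 ft/min


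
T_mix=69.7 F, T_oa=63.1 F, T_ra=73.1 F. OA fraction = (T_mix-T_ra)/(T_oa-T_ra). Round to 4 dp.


frac = (69.7 - 73.1) / (63.1 - 73.1) = 0.3400

0.3400


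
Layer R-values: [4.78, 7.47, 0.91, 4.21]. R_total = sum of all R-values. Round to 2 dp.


R_total = 4.78 + 7.47 + 0.91 + 4.21 = 17.37

17.37


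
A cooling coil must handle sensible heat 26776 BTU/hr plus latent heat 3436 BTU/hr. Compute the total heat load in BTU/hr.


Qt = 26776 + 3436 = 30212 BTU/hr

30212 BTU/hr


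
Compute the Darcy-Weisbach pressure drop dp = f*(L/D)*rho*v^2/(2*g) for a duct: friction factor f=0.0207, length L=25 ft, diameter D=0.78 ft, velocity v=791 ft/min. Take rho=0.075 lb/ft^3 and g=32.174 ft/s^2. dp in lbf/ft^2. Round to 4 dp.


v_fps = 791/60 = 13.1833 ft/s
dp = 0.0207*(25/0.78)*0.075*13.1833^2/(2*32.174) = 0.1344 lbf/ft^2

0.1344 lbf/ft^2


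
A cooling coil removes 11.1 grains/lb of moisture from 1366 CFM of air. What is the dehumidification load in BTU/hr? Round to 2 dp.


Q = 0.68 * 1366 * 11.1 = 10310.57 BTU/hr

10310.57 BTU/hr


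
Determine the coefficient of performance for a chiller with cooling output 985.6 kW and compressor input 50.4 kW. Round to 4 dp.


COP = 985.6 / 50.4 = 19.5556

19.5556


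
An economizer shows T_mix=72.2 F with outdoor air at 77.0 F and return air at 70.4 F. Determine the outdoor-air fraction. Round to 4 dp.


frac = (72.2 - 70.4) / (77.0 - 70.4) = 0.2727

0.2727


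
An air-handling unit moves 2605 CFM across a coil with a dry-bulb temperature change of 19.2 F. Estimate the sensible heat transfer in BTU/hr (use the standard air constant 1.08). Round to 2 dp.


Q = 1.08 * 2605 * 19.2 = 54017.28 BTU/hr

54017.28 BTU/hr


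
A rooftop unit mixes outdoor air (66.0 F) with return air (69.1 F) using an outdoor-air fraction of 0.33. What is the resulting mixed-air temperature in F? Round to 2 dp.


T_mix = 0.33*66.0 + 0.67*69.1 = 68.08 F

68.08 F


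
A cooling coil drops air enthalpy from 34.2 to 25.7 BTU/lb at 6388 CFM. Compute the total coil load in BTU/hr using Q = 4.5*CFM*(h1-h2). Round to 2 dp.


Q = 4.5 * 6388 * (34.2 - 25.7) = 244341.00 BTU/hr

244341.00 BTU/hr


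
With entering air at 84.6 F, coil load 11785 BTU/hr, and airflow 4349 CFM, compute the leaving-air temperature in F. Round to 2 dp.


dT = 11785/(1.08*4349) = 2.5091
T_leave = 84.6 - 2.5091 = 82.09 F

82.09 F


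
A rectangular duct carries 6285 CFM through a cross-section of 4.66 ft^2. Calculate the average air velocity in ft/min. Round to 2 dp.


V = 6285 / 4.66 = 1348.71 ft/min

1348.71 ft/min


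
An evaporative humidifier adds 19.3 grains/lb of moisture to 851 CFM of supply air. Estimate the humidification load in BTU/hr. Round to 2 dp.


Q = 0.68 * 851 * 19.3 = 11168.52 BTU/hr

11168.52 BTU/hr


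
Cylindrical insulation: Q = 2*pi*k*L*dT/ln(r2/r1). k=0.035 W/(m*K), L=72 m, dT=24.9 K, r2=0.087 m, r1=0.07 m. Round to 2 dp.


Q = 2*pi*0.035*72*24.9/ln(0.087/0.07) = 1813.40 W

1813.40 W


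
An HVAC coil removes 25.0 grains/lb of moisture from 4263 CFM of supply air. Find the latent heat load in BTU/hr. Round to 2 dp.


Q = 0.68 * 4263 * 25.0 = 72471.00 BTU/hr

72471.00 BTU/hr


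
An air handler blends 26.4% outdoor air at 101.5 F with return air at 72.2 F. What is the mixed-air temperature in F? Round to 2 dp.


T_mix = 72.2 + (26.4/100)*(101.5-72.2) = 79.94 F

79.94 F


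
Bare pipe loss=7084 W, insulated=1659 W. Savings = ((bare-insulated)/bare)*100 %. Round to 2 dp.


Savings = ((7084-1659)/7084)*100 = 76.58 %

76.58 %


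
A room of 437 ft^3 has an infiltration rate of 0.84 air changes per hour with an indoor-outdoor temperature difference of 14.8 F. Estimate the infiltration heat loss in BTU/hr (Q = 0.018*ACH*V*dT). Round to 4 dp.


Q = 0.018 * 0.84 * 437 * 14.8 = 97.7901 BTU/hr

97.7901 BTU/hr


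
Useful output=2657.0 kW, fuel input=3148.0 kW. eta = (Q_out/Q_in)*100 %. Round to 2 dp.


eta = (2657.0/3148.0)*100 = 84.40 %

84.40 %


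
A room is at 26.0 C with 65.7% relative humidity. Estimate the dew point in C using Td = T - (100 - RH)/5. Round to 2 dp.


Td = 26.0 - (100-65.7)/5 = 19.14 C

19.14 C


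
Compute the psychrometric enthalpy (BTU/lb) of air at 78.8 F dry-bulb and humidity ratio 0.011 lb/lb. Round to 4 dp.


h = 0.24*78.8 + 0.011*(1061+0.444*78.8) = 30.9679 BTU/lb

30.9679 BTU/lb


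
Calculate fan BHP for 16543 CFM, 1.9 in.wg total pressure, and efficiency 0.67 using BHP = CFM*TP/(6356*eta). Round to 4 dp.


BHP = 16543 * 1.9 / (6356 * 0.67) = 7.3809 hp

7.3809 hp


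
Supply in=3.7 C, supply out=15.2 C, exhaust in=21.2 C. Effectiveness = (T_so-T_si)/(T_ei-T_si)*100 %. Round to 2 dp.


eff = (15.2-3.7)/(21.2-3.7)*100 = 65.71 %

65.71 %


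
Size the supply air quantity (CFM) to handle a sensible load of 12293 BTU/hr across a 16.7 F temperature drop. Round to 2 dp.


CFM = 12293 / (1.08 * 16.7) = 681.58

681.58 CFM


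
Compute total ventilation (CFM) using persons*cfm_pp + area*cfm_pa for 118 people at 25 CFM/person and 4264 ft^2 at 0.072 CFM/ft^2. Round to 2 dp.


Total = 118*25 + 4264*0.072 = 3257.01 CFM

3257.01 CFM


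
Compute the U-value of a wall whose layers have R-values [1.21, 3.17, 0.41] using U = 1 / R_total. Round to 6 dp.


R_total = 1.21 + 3.17 + 0.41 = 4.79
U = 1/4.79 = 0.208768

0.208768


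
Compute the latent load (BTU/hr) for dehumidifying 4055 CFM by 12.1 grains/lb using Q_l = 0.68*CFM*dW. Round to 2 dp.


Q = 0.68 * 4055 * 12.1 = 33364.54 BTU/hr

33364.54 BTU/hr


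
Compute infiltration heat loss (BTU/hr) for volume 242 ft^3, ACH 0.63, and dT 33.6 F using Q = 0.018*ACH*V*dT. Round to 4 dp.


Q = 0.018 * 0.63 * 242 * 33.6 = 92.2078 BTU/hr

92.2078 BTU/hr


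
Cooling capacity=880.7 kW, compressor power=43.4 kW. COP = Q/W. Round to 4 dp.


COP = 880.7 / 43.4 = 20.2926

20.2926


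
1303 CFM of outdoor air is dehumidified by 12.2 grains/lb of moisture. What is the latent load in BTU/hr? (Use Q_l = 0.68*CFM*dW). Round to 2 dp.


Q = 0.68 * 1303 * 12.2 = 10809.69 BTU/hr

10809.69 BTU/hr


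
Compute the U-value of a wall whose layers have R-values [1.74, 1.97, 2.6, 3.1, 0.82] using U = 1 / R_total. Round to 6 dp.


R_total = 1.74 + 1.97 + 2.6 + 3.1 + 0.82 = 10.23
U = 1/10.23 = 0.097752

0.097752


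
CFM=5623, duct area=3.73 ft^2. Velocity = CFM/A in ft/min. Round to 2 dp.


V = 5623 / 3.73 = 1507.51 ft/min

1507.51 ft/min


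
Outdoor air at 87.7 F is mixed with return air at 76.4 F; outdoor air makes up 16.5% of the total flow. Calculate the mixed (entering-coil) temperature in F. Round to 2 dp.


T_mix = 76.4 + (16.5/100)*(87.7-76.4) = 78.26 F

78.26 F


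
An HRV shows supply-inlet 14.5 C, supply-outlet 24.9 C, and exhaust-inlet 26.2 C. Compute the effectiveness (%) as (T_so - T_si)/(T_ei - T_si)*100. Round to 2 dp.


eff = (24.9-14.5)/(26.2-14.5)*100 = 88.89 %

88.89 %


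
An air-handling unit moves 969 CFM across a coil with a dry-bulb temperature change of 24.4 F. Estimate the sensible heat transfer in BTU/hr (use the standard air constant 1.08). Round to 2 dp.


Q = 1.08 * 969 * 24.4 = 25535.09 BTU/hr

25535.09 BTU/hr


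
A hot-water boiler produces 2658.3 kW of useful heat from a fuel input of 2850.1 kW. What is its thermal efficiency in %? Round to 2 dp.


eta = (2658.3/2850.1)*100 = 93.27 %

93.27 %


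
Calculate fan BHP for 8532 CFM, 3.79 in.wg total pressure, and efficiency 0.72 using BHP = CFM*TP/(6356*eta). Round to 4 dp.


BHP = 8532 * 3.79 / (6356 * 0.72) = 7.0660 hp

7.0660 hp


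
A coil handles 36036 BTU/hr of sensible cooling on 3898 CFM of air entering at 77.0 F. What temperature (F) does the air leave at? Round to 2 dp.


dT = 36036/(1.08*3898) = 8.5599
T_leave = 77.0 - 8.5599 = 68.44 F

68.44 F


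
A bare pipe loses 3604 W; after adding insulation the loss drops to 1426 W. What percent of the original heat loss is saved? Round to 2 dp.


Savings = ((3604-1426)/3604)*100 = 60.43 %

60.43 %


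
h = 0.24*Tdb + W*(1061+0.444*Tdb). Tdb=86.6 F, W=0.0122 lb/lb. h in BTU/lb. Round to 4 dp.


h = 0.24*86.6 + 0.0122*(1061+0.444*86.6) = 34.1973 BTU/lb

34.1973 BTU/lb


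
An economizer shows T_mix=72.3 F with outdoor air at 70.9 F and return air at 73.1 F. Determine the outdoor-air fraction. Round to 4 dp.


frac = (72.3 - 73.1) / (70.9 - 73.1) = 0.3636

0.3636


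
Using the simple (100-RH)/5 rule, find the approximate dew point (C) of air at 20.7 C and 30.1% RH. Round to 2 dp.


Td = 20.7 - (100-30.1)/5 = 6.72 C

6.72 C


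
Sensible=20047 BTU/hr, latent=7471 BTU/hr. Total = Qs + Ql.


Qt = 20047 + 7471 = 27518 BTU/hr

27518 BTU/hr


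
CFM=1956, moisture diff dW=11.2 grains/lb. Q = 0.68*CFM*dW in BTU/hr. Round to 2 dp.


Q = 0.68 * 1956 * 11.2 = 14896.90 BTU/hr

14896.90 BTU/hr


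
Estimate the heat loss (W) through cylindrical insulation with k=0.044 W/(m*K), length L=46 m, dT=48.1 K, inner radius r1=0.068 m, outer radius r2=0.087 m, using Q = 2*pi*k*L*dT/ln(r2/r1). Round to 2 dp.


Q = 2*pi*0.044*46*48.1/ln(0.087/0.068) = 2482.53 W

2482.53 W


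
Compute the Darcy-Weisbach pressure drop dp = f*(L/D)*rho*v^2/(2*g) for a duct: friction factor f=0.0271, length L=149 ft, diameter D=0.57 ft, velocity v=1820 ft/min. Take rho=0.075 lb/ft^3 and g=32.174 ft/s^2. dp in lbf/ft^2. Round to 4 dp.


v_fps = 1820/60 = 30.3333 ft/s
dp = 0.0271*(149/0.57)*0.075*30.3333^2/(2*32.174) = 7.5971 lbf/ft^2

7.5971 lbf/ft^2


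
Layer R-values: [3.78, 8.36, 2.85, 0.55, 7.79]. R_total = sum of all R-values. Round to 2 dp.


R_total = 3.78 + 8.36 + 2.85 + 0.55 + 7.79 = 23.33

23.33


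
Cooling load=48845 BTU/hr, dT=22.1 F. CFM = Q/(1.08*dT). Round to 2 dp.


CFM = 48845 / (1.08 * 22.1) = 2046.46

2046.46 CFM


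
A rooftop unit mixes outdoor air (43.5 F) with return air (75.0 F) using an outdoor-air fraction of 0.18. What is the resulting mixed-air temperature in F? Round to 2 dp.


T_mix = 0.18*43.5 + 0.82*75.0 = 69.33 F

69.33 F


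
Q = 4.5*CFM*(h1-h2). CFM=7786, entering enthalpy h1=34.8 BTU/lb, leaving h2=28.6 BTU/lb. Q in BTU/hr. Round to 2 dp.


Q = 4.5 * 7786 * (34.8 - 28.6) = 217229.40 BTU/hr

217229.40 BTU/hr


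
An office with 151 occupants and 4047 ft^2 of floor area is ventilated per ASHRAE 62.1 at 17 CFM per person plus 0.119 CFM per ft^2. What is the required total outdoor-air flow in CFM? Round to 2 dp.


Total = 151*17 + 4047*0.119 = 3048.59 CFM

3048.59 CFM


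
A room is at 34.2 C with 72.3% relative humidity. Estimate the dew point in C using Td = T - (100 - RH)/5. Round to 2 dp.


Td = 34.2 - (100-72.3)/5 = 28.66 C

28.66 C


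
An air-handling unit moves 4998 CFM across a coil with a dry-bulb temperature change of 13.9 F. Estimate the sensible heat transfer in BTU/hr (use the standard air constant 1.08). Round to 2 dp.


Q = 1.08 * 4998 * 13.9 = 75029.98 BTU/hr

75029.98 BTU/hr


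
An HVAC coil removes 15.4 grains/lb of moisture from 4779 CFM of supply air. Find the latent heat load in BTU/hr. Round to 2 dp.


Q = 0.68 * 4779 * 15.4 = 50045.69 BTU/hr

50045.69 BTU/hr


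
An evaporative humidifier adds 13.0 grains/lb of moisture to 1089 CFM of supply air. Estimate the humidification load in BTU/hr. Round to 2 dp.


Q = 0.68 * 1089 * 13.0 = 9626.76 BTU/hr

9626.76 BTU/hr


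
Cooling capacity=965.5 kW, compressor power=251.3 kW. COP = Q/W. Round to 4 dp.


COP = 965.5 / 251.3 = 3.8420

3.8420


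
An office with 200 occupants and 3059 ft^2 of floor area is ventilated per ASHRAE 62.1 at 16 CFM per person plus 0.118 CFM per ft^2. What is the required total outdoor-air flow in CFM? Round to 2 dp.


Total = 200*16 + 3059*0.118 = 3560.96 CFM

3560.96 CFM


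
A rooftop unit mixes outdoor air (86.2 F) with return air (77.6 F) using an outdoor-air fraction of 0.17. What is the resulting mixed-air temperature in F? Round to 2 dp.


T_mix = 0.17*86.2 + 0.83*77.6 = 79.06 F

79.06 F


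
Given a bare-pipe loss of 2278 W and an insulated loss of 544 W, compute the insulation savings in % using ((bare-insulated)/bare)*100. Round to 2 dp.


Savings = ((2278-544)/2278)*100 = 76.12 %

76.12 %


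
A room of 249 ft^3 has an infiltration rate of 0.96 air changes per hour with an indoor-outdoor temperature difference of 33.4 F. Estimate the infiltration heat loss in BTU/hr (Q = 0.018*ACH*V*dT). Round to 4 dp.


Q = 0.018 * 0.96 * 249 * 33.4 = 143.7108 BTU/hr

143.7108 BTU/hr


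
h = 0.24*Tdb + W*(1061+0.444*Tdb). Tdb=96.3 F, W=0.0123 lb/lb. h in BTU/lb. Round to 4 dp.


h = 0.24*96.3 + 0.0123*(1061+0.444*96.3) = 36.6882 BTU/lb

36.6882 BTU/lb


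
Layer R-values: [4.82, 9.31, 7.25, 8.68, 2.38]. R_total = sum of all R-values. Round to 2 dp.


R_total = 4.82 + 9.31 + 7.25 + 8.68 + 2.38 = 32.44

32.44


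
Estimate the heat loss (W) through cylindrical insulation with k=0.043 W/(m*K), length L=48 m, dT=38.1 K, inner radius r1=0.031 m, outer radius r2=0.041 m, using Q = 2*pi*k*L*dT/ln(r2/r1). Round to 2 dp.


Q = 2*pi*0.043*48*38.1/ln(0.041/0.031) = 1767.26 W

1767.26 W


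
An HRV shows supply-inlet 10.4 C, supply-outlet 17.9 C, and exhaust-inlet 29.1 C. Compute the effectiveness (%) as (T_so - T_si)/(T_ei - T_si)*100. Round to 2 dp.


eff = (17.9-10.4)/(29.1-10.4)*100 = 40.11 %

40.11 %


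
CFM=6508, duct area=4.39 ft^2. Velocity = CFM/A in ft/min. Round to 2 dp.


V = 6508 / 4.39 = 1482.46 ft/min

1482.46 ft/min


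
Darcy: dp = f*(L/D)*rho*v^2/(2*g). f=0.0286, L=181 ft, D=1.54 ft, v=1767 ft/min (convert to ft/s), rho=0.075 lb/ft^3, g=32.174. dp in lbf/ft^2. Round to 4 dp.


v_fps = 1767/60 = 29.45 ft/s
dp = 0.0286*(181/1.54)*0.075*29.45^2/(2*32.174) = 3.3980 lbf/ft^2

3.3980 lbf/ft^2


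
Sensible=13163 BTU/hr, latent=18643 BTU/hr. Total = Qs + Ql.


Qt = 13163 + 18643 = 31806 BTU/hr

31806 BTU/hr


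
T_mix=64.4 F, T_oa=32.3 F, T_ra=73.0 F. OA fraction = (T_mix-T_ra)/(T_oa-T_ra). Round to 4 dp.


frac = (64.4 - 73.0) / (32.3 - 73.0) = 0.2113

0.2113


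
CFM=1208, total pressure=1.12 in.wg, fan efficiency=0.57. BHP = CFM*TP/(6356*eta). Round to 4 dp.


BHP = 1208 * 1.12 / (6356 * 0.57) = 0.3734 hp

0.3734 hp


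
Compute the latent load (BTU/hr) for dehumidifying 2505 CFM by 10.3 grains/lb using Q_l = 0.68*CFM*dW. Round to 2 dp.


Q = 0.68 * 2505 * 10.3 = 17545.02 BTU/hr

17545.02 BTU/hr


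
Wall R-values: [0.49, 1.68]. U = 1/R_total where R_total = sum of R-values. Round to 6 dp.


R_total = 0.49 + 1.68 = 2.17
U = 1/2.17 = 0.460829

0.460829


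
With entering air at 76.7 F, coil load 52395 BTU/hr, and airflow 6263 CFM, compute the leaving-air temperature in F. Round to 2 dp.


dT = 52395/(1.08*6263) = 7.7461
T_leave = 76.7 - 7.7461 = 68.95 F

68.95 F


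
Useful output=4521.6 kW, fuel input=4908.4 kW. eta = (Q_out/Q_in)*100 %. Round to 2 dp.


eta = (4521.6/4908.4)*100 = 92.12 %

92.12 %


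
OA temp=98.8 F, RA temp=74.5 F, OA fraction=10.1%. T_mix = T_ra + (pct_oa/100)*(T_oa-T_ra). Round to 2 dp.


T_mix = 74.5 + (10.1/100)*(98.8-74.5) = 76.95 F

76.95 F


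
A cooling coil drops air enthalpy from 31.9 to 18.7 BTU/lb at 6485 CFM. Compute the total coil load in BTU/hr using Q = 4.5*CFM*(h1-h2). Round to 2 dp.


Q = 4.5 * 6485 * (31.9 - 18.7) = 385209.00 BTU/hr

385209.00 BTU/hr


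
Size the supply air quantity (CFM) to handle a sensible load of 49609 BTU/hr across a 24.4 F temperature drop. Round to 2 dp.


CFM = 49609 / (1.08 * 24.4) = 1882.55

1882.55 CFM


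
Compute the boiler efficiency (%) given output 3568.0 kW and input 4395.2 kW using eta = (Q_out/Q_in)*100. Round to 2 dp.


eta = (3568.0/4395.2)*100 = 81.18 %

81.18 %


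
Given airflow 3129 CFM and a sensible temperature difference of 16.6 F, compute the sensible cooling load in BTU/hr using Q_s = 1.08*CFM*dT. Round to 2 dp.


Q = 1.08 * 3129 * 16.6 = 56096.71 BTU/hr

56096.71 BTU/hr


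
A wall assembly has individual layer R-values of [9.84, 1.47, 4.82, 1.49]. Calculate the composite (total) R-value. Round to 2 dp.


R_total = 9.84 + 1.47 + 4.82 + 1.49 = 17.62

17.62


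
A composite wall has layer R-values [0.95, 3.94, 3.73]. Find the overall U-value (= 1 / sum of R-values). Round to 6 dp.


R_total = 0.95 + 3.94 + 3.73 = 8.62
U = 1/8.62 = 0.116009

0.116009


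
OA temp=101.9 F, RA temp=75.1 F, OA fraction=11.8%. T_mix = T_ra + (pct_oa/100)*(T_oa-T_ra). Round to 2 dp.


T_mix = 75.1 + (11.8/100)*(101.9-75.1) = 78.26 F

78.26 F


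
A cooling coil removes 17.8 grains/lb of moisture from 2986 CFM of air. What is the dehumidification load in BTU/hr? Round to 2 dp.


Q = 0.68 * 2986 * 17.8 = 36142.54 BTU/hr

36142.54 BTU/hr


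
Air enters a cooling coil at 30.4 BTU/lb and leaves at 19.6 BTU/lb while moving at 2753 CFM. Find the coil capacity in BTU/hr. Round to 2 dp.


Q = 4.5 * 2753 * (30.4 - 19.6) = 133795.80 BTU/hr

133795.80 BTU/hr


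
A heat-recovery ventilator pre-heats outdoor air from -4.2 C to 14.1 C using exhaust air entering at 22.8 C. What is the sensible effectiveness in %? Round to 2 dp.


eff = (14.1-(-4.2))/(22.8-(-4.2))*100 = 67.78 %

67.78 %


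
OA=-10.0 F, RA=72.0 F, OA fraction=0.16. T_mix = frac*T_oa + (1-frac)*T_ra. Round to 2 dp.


T_mix = 0.16*(-10.0) + 0.84*72.0 = 58.88 F

58.88 F


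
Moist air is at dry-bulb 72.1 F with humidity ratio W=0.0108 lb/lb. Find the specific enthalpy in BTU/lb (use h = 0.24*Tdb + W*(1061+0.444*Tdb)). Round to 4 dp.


h = 0.24*72.1 + 0.0108*(1061+0.444*72.1) = 29.1085 BTU/lb

29.1085 BTU/lb


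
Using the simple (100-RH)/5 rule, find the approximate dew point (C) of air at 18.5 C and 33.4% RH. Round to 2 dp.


Td = 18.5 - (100-33.4)/5 = 5.18 C

5.18 C


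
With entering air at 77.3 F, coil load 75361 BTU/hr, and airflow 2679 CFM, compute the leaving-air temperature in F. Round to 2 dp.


dT = 75361/(1.08*2679) = 26.0465
T_leave = 77.3 - 26.0465 = 51.25 F

51.25 F


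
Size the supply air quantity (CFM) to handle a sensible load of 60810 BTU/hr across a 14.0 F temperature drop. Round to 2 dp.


CFM = 60810 / (1.08 * 14.0) = 4021.83

4021.83 CFM


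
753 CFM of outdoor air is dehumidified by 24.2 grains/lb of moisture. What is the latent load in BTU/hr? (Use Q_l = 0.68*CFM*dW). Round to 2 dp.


Q = 0.68 * 753 * 24.2 = 12391.37 BTU/hr

12391.37 BTU/hr


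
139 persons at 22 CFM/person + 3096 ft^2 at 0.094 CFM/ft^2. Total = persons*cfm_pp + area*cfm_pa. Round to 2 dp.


Total = 139*22 + 3096*0.094 = 3349.02 CFM

3349.02 CFM


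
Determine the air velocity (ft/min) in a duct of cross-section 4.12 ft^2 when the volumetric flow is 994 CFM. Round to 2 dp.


V = 994 / 4.12 = 241.26 ft/min

241.26 ft/min


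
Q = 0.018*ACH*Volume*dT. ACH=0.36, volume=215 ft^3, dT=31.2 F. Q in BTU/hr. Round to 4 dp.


Q = 0.018 * 0.36 * 215 * 31.2 = 43.4678 BTU/hr

43.4678 BTU/hr


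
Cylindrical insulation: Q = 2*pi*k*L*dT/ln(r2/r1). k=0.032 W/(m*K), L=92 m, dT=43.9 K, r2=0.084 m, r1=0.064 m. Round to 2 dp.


Q = 2*pi*0.032*92*43.9/ln(0.084/0.064) = 2986.20 W

2986.20 W


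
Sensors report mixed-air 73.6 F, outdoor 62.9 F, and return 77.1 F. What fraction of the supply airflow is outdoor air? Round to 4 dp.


frac = (73.6 - 77.1) / (62.9 - 77.1) = 0.2465

0.2465


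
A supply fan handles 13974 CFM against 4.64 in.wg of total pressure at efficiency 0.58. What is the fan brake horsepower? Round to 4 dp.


BHP = 13974 * 4.64 / (6356 * 0.58) = 17.5884 hp

17.5884 hp


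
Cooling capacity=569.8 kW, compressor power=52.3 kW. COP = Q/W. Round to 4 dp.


COP = 569.8 / 52.3 = 10.8948

10.8948


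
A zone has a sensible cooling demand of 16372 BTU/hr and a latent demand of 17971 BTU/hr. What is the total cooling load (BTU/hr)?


Qt = 16372 + 17971 = 34343 BTU/hr

34343 BTU/hr


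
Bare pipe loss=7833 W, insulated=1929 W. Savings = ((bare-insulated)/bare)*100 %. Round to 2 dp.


Savings = ((7833-1929)/7833)*100 = 75.37 %

75.37 %


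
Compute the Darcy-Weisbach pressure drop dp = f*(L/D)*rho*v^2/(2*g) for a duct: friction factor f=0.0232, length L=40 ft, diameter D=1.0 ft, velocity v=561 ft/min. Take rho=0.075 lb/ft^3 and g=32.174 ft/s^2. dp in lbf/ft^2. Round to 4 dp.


v_fps = 561/60 = 9.35 ft/s
dp = 0.0232*(40/1.0)*0.075*9.35^2/(2*32.174) = 0.0946 lbf/ft^2

0.0946 lbf/ft^2


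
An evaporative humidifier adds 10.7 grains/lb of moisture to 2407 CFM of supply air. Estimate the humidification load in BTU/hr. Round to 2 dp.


Q = 0.68 * 2407 * 10.7 = 17513.33 BTU/hr

17513.33 BTU/hr


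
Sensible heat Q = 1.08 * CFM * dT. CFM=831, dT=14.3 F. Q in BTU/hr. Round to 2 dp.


Q = 1.08 * 831 * 14.3 = 12833.96 BTU/hr

12833.96 BTU/hr


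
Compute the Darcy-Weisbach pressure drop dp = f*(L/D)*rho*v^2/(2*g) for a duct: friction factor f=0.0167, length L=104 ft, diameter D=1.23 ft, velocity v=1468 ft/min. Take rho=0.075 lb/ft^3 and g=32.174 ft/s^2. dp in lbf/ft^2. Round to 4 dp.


v_fps = 1468/60 = 24.4667 ft/s
dp = 0.0167*(104/1.23)*0.075*24.4667^2/(2*32.174) = 0.9852 lbf/ft^2

0.9852 lbf/ft^2


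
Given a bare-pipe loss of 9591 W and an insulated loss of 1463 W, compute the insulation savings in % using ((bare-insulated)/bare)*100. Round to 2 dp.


Savings = ((9591-1463)/9591)*100 = 84.75 %

84.75 %


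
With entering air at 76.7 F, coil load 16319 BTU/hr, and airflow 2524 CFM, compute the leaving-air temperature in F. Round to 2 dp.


dT = 16319/(1.08*2524) = 5.9866
T_leave = 76.7 - 5.9866 = 70.71 F

70.71 F


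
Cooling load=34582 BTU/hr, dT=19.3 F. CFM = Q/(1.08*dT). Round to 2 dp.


CFM = 34582 / (1.08 * 19.3) = 1659.09

1659.09 CFM


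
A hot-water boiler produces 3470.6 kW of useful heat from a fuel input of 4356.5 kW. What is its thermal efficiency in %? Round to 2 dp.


eta = (3470.6/4356.5)*100 = 79.66 %

79.66 %


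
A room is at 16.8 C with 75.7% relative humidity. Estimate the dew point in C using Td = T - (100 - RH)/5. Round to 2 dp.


Td = 16.8 - (100-75.7)/5 = 11.94 C

11.94 C


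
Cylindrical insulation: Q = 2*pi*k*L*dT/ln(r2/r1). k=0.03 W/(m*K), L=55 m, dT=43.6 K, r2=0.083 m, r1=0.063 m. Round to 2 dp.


Q = 2*pi*0.03*55*43.6/ln(0.083/0.063) = 1639.47 W

1639.47 W


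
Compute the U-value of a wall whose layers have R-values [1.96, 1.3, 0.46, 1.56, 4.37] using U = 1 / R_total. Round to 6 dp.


R_total = 1.96 + 1.3 + 0.46 + 1.56 + 4.37 = 9.65
U = 1/9.65 = 0.103627

0.103627


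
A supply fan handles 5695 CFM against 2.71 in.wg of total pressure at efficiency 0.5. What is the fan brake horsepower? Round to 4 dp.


BHP = 5695 * 2.71 / (6356 * 0.5) = 4.8563 hp

4.8563 hp


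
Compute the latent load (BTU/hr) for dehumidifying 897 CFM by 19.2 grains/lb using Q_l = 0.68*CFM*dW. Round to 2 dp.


Q = 0.68 * 897 * 19.2 = 11711.23 BTU/hr

11711.23 BTU/hr


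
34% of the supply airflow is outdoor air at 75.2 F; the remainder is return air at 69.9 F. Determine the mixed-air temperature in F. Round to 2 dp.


T_mix = 0.34*75.2 + 0.66*69.9 = 71.70 F

71.70 F


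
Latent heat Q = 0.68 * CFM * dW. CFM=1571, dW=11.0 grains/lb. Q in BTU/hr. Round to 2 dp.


Q = 0.68 * 1571 * 11.0 = 11751.08 BTU/hr

11751.08 BTU/hr


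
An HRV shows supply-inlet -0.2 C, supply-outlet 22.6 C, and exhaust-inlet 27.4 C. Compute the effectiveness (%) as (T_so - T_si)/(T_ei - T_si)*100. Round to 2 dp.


eff = (22.6-(-0.2))/(27.4-(-0.2))*100 = 82.61 %

82.61 %


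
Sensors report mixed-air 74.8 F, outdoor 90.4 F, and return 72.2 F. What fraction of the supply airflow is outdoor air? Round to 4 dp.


frac = (74.8 - 72.2) / (90.4 - 72.2) = 0.1429

0.1429


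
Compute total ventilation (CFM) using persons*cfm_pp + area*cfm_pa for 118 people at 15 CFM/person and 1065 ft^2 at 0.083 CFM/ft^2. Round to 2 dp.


Total = 118*15 + 1065*0.083 = 1858.40 CFM

1858.40 CFM


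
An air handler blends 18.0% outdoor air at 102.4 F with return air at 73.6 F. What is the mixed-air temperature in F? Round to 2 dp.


T_mix = 73.6 + (18.0/100)*(102.4-73.6) = 78.78 F

78.78 F


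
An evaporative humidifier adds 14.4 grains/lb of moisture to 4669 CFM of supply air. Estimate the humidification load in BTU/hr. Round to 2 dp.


Q = 0.68 * 4669 * 14.4 = 45718.85 BTU/hr

45718.85 BTU/hr


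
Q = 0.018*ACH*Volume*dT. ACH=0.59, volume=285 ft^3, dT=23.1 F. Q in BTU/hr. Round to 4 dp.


Q = 0.018 * 0.59 * 285 * 23.1 = 69.9168 BTU/hr

69.9168 BTU/hr


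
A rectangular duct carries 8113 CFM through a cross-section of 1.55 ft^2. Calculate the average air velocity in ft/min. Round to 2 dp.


V = 8113 / 1.55 = 5234.19 ft/min

5234.19 ft/min


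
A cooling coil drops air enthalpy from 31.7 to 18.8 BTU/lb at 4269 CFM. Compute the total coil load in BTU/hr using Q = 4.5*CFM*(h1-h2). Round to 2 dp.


Q = 4.5 * 4269 * (31.7 - 18.8) = 247815.45 BTU/hr

247815.45 BTU/hr


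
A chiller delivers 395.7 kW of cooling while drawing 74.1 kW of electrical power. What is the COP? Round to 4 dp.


COP = 395.7 / 74.1 = 5.3401

5.3401


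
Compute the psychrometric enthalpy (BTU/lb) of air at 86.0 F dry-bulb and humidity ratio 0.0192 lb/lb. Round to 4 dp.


h = 0.24*86.0 + 0.0192*(1061+0.444*86.0) = 41.7443 BTU/lb

41.7443 BTU/lb


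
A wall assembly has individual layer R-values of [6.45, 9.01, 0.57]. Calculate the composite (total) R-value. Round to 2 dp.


R_total = 6.45 + 9.01 + 0.57 = 16.03

16.03


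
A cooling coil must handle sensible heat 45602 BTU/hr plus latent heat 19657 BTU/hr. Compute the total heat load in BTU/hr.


Qt = 45602 + 19657 = 65259 BTU/hr

65259 BTU/hr


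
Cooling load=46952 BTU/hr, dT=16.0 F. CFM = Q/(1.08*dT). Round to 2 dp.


CFM = 46952 / (1.08 * 16.0) = 2717.13

2717.13 CFM


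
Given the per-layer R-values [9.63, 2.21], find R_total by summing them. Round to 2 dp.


R_total = 9.63 + 2.21 = 11.84

11.84


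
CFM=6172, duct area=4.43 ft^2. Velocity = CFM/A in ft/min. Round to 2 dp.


V = 6172 / 4.43 = 1393.23 ft/min

1393.23 ft/min


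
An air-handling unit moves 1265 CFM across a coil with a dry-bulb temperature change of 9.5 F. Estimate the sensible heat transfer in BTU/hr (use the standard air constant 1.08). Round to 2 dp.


Q = 1.08 * 1265 * 9.5 = 12978.90 BTU/hr

12978.90 BTU/hr


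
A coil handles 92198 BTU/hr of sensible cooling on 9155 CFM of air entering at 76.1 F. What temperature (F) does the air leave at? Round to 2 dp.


dT = 92198/(1.08*9155) = 9.3248
T_leave = 76.1 - 9.3248 = 66.78 F

66.78 F


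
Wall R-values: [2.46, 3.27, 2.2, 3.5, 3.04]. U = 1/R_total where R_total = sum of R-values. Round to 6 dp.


R_total = 2.46 + 3.27 + 2.2 + 3.5 + 3.04 = 14.47
U = 1/14.47 = 0.069109

0.069109


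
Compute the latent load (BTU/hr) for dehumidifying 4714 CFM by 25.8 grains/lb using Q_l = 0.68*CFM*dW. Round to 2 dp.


Q = 0.68 * 4714 * 25.8 = 82702.42 BTU/hr

82702.42 BTU/hr


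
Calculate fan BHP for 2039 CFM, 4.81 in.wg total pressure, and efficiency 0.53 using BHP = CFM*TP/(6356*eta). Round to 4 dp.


BHP = 2039 * 4.81 / (6356 * 0.53) = 2.9114 hp

2.9114 hp


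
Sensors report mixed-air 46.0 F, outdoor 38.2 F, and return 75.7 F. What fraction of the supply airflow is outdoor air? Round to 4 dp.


frac = (46.0 - 75.7) / (38.2 - 75.7) = 0.7920

0.7920


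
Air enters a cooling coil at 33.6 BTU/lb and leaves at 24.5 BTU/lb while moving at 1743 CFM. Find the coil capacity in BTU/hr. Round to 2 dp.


Q = 4.5 * 1743 * (33.6 - 24.5) = 71375.85 BTU/hr

71375.85 BTU/hr


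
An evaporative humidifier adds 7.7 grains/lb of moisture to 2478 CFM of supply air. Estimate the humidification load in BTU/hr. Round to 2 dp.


Q = 0.68 * 2478 * 7.7 = 12974.81 BTU/hr

12974.81 BTU/hr


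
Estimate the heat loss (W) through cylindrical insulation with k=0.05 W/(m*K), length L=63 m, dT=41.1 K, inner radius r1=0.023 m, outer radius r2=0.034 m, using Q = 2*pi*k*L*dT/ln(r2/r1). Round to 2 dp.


Q = 2*pi*0.05*63*41.1/ln(0.034/0.023) = 2081.15 W

2081.15 W


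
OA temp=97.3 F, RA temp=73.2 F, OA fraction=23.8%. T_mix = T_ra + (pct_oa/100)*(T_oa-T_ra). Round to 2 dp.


T_mix = 73.2 + (23.8/100)*(97.3-73.2) = 78.94 F

78.94 F


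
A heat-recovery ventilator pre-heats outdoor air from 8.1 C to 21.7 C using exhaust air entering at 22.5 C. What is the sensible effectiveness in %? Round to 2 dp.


eff = (21.7-8.1)/(22.5-8.1)*100 = 94.44 %

94.44 %


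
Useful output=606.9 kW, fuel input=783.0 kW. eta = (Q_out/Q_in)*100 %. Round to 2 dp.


eta = (606.9/783.0)*100 = 77.51 %

77.51 %


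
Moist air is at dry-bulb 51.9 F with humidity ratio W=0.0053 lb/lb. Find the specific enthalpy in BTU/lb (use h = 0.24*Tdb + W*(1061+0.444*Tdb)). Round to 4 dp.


h = 0.24*51.9 + 0.0053*(1061+0.444*51.9) = 18.2014 BTU/lb

18.2014 BTU/lb


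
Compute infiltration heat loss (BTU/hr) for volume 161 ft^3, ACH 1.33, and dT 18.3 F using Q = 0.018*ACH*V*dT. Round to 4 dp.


Q = 0.018 * 1.33 * 161 * 18.3 = 70.5344 BTU/hr

70.5344 BTU/hr


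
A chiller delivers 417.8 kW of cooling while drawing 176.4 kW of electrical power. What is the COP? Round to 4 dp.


COP = 417.8 / 176.4 = 2.3685

2.3685


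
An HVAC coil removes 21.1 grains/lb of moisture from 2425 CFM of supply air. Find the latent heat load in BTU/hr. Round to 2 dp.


Q = 0.68 * 2425 * 21.1 = 34793.90 BTU/hr

34793.90 BTU/hr


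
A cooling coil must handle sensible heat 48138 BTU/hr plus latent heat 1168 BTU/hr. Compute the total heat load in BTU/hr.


Qt = 48138 + 1168 = 49306 BTU/hr

49306 BTU/hr


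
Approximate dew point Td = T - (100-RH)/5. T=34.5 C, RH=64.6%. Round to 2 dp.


Td = 34.5 - (100-64.6)/5 = 27.42 C

27.42 C


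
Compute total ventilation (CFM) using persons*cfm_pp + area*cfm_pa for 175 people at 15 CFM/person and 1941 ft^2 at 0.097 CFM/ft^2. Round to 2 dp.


Total = 175*15 + 1941*0.097 = 2813.28 CFM

2813.28 CFM


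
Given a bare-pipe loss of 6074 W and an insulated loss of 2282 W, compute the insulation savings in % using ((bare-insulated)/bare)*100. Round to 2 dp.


Savings = ((6074-2282)/6074)*100 = 62.43 %

62.43 %
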